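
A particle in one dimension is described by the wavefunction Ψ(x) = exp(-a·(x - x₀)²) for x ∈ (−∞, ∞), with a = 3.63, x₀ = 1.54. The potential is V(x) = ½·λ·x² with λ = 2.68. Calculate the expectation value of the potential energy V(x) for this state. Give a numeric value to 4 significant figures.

⟨V⟩ = ∫ V(x)·|Ψ|² dx / ∫|Ψ|² dx.
Gaussian moments (u = x − x₀): ∫u^(2j)·e^(−2au²) du = (2j−1)!!/(4a)^j · √(π/(2a)), odd powers integrate to 0; here √(π/(2a)) = 0.65782.
State is unnormalized: ∫|Ψ|² dx = 0.65782, and ∫Ψ*·V(x)·Ψ dx = 2.1512, so ⟨V⟩ = 2.1512 / 0.65782.
⟨V⟩ = 3.2702.

3.270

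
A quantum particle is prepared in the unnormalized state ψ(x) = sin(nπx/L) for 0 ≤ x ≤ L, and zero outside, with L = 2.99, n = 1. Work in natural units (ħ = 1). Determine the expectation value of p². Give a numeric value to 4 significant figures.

1.104

p² ψ = −ħ² d²ψ/dx²; ⟨p²⟩ = −ħ² ∫ ψ*·ψ'' dx / ∫|ψ|² dx.
d/dx sin(nπx/L) = (nπ/L)·cos(nπx/L) and d²/dx² sin(nπx/L) = −(nπ/L)²·sin(nπx/L); on 0 ≤ x ≤ L, ∫sin²(nπx/L) dx = L/2 and ∫sin(nπx/L)·cos(nπx/L) dx = 0.
State is unnormalized: ∫|ψ|² dx = 1.4950, and ∫ψ*·(−ħ² ψ'') dx = 1.6504, so ⟨p²⟩ = 1.6504 / 1.4950.
⟨p²⟩ = 1.1040.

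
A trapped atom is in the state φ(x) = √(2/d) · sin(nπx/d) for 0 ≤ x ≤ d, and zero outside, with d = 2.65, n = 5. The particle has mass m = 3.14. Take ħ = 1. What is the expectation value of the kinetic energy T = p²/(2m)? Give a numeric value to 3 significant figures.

5.59

T = −(ħ²/2m) d²/dx², so ⟨T⟩ = −(ħ²/2m) ∫ φ*·φ'' dx; with m = 3.14.
d/dx sin(nπx/d) = (nπ/d)·cos(nπx/d) and d²/dx² sin(nπx/d) = −(nπ/d)²·sin(nπx/d); on 0 ≤ x ≤ d, ∫sin²(nπx/d) dx = d/2 and ∫sin(nπx/d)·cos(nπx/d) dx = 0.
⟨T⟩ = 5.5948.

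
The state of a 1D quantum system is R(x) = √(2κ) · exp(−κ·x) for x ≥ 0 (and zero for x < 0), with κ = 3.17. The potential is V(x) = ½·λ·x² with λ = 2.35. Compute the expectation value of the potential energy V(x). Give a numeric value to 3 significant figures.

⟨V⟩ = ∫ V(x)·|R|² dx.
Every integrand reduces to terms xʲ·e^(−2κx) on [0, ∞); use ∫₀^∞ xʲ·e^(−2κx) dx = j!/(2κ)^(j+1).
⟨V⟩ = 0.058464.

0.0585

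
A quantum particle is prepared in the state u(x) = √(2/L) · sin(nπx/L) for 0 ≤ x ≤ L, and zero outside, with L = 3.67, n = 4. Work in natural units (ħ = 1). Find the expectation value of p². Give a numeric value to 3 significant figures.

11.7

p² u = −ħ² d²u/dx²; ⟨p²⟩ = −ħ² ∫ u*·u'' dx.
d/dx sin(nπx/L) = (nπ/L)·cos(nπx/L) and d²/dx² sin(nπx/L) = −(nπ/L)²·sin(nπx/L); on 0 ≤ x ≤ L, ∫sin²(nπx/L) dx = L/2 and ∫sin(nπx/L)·cos(nπx/L) dx = 0.
⟨p²⟩ = 11.724.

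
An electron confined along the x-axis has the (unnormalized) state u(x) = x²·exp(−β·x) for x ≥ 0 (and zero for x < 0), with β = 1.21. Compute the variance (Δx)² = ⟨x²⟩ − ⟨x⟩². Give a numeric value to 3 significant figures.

0.854

Compute ⟨x⟩ and ⟨x²⟩ separately, then (Δx)² = ⟨x²⟩ − ⟨x⟩².
Every integrand reduces to terms xʲ·e^(−2βx) on [0, ∞); use ∫₀^∞ xʲ·e^(−2βx) dx = j!/(2β)^(j+1).
Normalization: ∫|u|² dx = 0.28916.
⟨x⟩ = 2.0661 and ⟨x²⟩ = 5.1226.
(Δx)² = 5.1226 − (2.0661)² = 0.85377.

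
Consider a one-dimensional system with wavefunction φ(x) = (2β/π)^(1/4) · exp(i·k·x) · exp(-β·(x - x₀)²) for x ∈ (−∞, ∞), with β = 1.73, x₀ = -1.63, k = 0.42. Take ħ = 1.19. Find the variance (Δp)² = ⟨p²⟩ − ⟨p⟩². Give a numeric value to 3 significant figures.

2.45

Compute ⟨p⟩ and ⟨p²⟩ separately; (Δp)² = ⟨p²⟩ − ⟨p⟩².
Gaussian moments (u = x − x₀): ∫u^(2j)·e^(−2βu²) du = (2j−1)!!/(4β)^j · √(π/(2β)), odd powers integrate to 0; here √(π/(2β)) = 0.95288. Derivatives: φ′ = (ik − 2βu)·φ, φ″ = ((ik − 2βu)² − 2β)·φ; the odd-in-u pieces drop out.
⟨p⟩ = 0.49980 and ⟨p²⟩ = 2.6997.
(Δp)² = 2.6997 − (0.49980)² = 2.4499.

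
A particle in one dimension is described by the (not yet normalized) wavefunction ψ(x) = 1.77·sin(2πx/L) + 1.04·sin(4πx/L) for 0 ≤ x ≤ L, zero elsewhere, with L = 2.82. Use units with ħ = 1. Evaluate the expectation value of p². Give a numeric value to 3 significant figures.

8.79

p² ψ = −ħ² d²ψ/dx²; ⟨p²⟩ = −ħ² ∫ ψ*·ψ'' dx / ∫|ψ|² dx.
d²/dx² sin(jπx/L) = −(jπ/L)²·sin(jπx/L); on 0 ≤ x ≤ L, ∫sin²(jπx/L) dx = L/2 and ∫sin(jπx/L)·sin(lπx/L) dx = 0 for j ≠ l, so only diagonal terms survive in ∫|ψ|² and ∫ψ·ψ″; ∫ψ·ψ′ dx = [ψ²/2] between the walls = 0.
State is unnormalized: ∫|ψ|² dx = 5.9424, and ∫ψ*·(−ħ² ψ'') dx = 52.213, so ⟨p²⟩ = 52.213 / 5.9424.
⟨p²⟩ = 8.7865.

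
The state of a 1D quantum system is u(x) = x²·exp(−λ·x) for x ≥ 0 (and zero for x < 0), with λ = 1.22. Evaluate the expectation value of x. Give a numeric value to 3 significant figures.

⟨x⟩ = ∫ x·|u|² dx / ∫|u|² dx (integrals over the domain).
Every integrand reduces to terms xʲ·e^(−2λx) on [0, ∞); use ∫₀^∞ xʲ·e^(−2λx) dx = j!/(2λ)^(j+1).
State is unnormalized: ∫|u|² dx = 0.27750, and ∫u*·x·u dx = 0.56865, so ⟨x⟩ = 0.56865 / 0.27750.
⟨x⟩ = 2.0492.

2.05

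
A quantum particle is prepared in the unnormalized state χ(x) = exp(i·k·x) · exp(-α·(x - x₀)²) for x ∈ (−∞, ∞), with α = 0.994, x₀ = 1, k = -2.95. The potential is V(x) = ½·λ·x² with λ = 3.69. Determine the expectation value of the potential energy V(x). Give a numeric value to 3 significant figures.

⟨V⟩ = ∫ V(x)·|χ|² dx / ∫|χ|² dx.
Gaussian moments (u = x − x₀): ∫u^(2j)·e^(−2αu²) du = (2j−1)!!/(4α)^j · √(π/(2α)), odd powers integrate to 0; here √(π/(2α)) = 1.2571.
State is unnormalized: ∫|χ|² dx = 1.2571, and ∫χ*·V(x)·χ dx = 2.9027, so ⟨V⟩ = 2.9027 / 1.2571.
⟨V⟩ = 2.3090.

2.31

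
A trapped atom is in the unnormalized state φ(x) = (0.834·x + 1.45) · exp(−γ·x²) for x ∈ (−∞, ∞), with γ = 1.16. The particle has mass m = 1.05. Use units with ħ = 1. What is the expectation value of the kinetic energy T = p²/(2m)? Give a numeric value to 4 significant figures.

T = −(ħ²/2m) d²/dx², so ⟨T⟩ = −(ħ²/2m) ∫ φ*·φ'' dx / ∫|φ|² dx; with m = 1.05.
Expand each integrand as polynomial × e^(−2γx²) and use ∫x^(2j)·e^(−2γx²) dx = (2j−1)!!/(4γ)^j · √(π/(2γ)), odd powers → 0; here √(π/(2γ)) = 1.1637. Differentiate with the product rule, d/dx e^(−γx²) = −2γx·e^(−γx²).
State is unnormalized: ∫|φ|² dx = 2.6211, and ∫φ*·(−ħ²/2m · φ'') dx = 1.6405, so ⟨T⟩ = 1.6405 / 2.6211.
⟨T⟩ = 0.62591.

0.6259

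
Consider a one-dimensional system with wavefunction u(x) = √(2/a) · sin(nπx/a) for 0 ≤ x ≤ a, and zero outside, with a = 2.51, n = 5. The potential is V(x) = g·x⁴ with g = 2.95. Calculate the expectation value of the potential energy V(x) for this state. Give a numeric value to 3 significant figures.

22.9

⟨V⟩ = ∫ V(x)·|u|² dx.
With sin²θ = (1 − cos2θ)/2 on 0 ≤ x ≤ a: ∫sin²(nπx/a) dx = a/2, ∫x·sin²(nπx/a) dx = a²/4, ∫x²·sin²(nπx/a) dx = a³·(1/6 − 1/(4n²π²)); higher powers xᵏ the same way, integrating xᵏ·cos(2nπx/a) by parts.
⟨V⟩ = 22.946.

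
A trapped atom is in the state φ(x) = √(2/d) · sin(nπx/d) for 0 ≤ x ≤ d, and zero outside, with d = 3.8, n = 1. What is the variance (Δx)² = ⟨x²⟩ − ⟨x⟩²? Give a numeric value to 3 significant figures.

Compute ⟨x⟩ and ⟨x²⟩ separately, then (Δx)² = ⟨x²⟩ − ⟨x⟩².
With sin²θ = (1 − cos2θ)/2 on 0 ≤ x ≤ d: ∫sin²(nπx/d) dx = d/2, ∫x·sin²(nπx/d) dx = d²/4, ∫x²·sin²(nπx/d) dx = d³·(1/6 − 1/(4n²π²)); higher powers xᵏ the same way, integrating xᵏ·cos(2nπx/d) by parts.
⟨x⟩ = 1.9000 and ⟨x²⟩ = 4.0818.
(Δx)² = 4.0818 − (1.9000)² = 0.47179.

0.472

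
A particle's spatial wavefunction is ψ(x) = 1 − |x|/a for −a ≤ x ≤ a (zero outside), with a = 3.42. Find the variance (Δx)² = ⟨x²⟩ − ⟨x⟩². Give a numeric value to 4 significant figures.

1.170

Compute ⟨x⟩ and ⟨x²⟩ separately, then (Δx)² = ⟨x²⟩ − ⟨x⟩².
ψ is even, so ∫ over [−a, a] = 2∫₀ᵃ with ψ = 1 − x/a there: ∫₀ᵃ (1 − x/a)² dx = a/3, ∫₀ᵃ x²(1 − x/a)² dx = a³/30, ∫₀ᵃ x⁴(1 − x/a)² dx = a⁵/105.
Normalization: ∫|ψ|² dx = 2.2800.
⟨x⟩ = 0.0000 and ⟨x²⟩ = 1.1696.
(Δx)² = 1.1696 − (0.0000)² = 1.1696.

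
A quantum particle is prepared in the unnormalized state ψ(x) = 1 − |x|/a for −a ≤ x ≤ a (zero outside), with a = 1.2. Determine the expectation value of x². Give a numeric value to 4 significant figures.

0.1440

⟨x²⟩ = ∫ x²·|ψ|² dx / ∫|ψ|² dx (integrals over the domain).
ψ is even, so ∫ over [−a, a] = 2∫₀ᵃ with ψ = 1 − x/a there: ∫₀ᵃ (1 − x/a)² dx = a/3, ∫₀ᵃ x²(1 − x/a)² dx = a³/30, ∫₀ᵃ x⁴(1 − x/a)² dx = a⁵/105.
State is unnormalized: ∫|ψ|² dx = 0.80000, and ∫ψ*·x²·ψ dx = 0.11520, so ⟨x²⟩ = 0.11520 / 0.80000.
⟨x²⟩ = 0.14400.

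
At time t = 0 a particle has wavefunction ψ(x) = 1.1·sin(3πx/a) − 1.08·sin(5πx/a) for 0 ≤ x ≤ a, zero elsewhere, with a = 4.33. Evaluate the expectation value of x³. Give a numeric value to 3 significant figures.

⟨x³⟩ = ∫ x³·|ψ|² dx / ∫|ψ|² dx (integrals over the domain).
On 0 ≤ x ≤ a (j ≠ l): ∫sin²(jπx/a) dx = a/2, ∫sin(jπx/a)·sin(lπx/a) dx = 0; diagonal moments ∫x·sin²(jπx/a) dx = a²/4, ∫x²·sin²(jπx/a) dx = a³·(1/6 − 1/(4j²π²)); cross terms ∫x·sin(jπx/a)·sin(lπx/a) dx = 0 for j + l even and −4jla²/(π²(j² − l²)²) for j + l odd, ∫x²·sin(jπx/a)·sin(lπx/a) dx = (−1)^(j+l)·4jla³/(π²(j² − l²)²); higher powers the same way via product-to-sum and parts.
State is unnormalized: ∫|ψ|² dx = 5.1449, and ∫ψ*·x³·ψ dx = 72.250, so ⟨x³⟩ = 72.250 / 5.1449.
⟨x³⟩ = 14.043.

14.0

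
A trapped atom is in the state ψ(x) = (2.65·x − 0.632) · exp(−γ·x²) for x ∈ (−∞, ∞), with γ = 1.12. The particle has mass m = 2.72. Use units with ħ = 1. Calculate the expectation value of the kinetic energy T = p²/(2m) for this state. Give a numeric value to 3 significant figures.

0.534

T = −(ħ²/2m) d²/dx², so ⟨T⟩ = −(ħ²/2m) ∫ ψ*·ψ'' dx / ∫|ψ|² dx; with m = 2.72.
Expand each integrand as polynomial × e^(−2γx²) and use ∫x^(2j)·e^(−2γx²) dx = (2j−1)!!/(4γ)^j · √(π/(2γ)), odd powers → 0; here √(π/(2γ)) = 1.1843. Differentiate with the product rule, d/dx e^(−γx²) = −2γx·e^(−γx²).
State is unnormalized: ∫|ψ|² dx = 2.3294, and ∫ψ*·(−ħ²/2m · ψ'') dx = 1.2440, so ⟨T⟩ = 1.2440 / 2.3294.
⟨T⟩ = 0.53403.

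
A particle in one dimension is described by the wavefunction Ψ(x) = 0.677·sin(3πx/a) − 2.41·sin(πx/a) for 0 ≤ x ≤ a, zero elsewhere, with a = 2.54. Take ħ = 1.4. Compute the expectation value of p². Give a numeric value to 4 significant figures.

4.753

p² Ψ = −ħ² d²Ψ/dx²; ⟨p²⟩ = −ħ² ∫ Ψ*·Ψ'' dx / ∫|Ψ|² dx.
d²/dx² sin(jπx/a) = −(jπ/a)²·sin(jπx/a); on 0 ≤ x ≤ a, ∫sin²(jπx/a) dx = a/2 and ∫sin(jπx/a)·sin(lπx/a) dx = 0 for j ≠ l, so only diagonal terms survive in ∫|Ψ|² and ∫Ψ·Ψ″; ∫Ψ·Ψ′ dx = [Ψ²/2] between the walls = 0.
State is unnormalized: ∫|Ψ|² dx = 7.9584, and ∫Ψ*·(−ħ² Ψ'') dx = 37.825, so ⟨p²⟩ = 37.825 / 7.9584.
⟨p²⟩ = 4.7528.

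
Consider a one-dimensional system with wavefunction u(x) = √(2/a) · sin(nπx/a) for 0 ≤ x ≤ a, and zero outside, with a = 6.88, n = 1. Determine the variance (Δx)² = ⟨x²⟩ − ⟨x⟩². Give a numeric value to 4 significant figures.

1.547

Compute ⟨x⟩ and ⟨x²⟩ separately, then (Δx)² = ⟨x²⟩ − ⟨x⟩².
With sin²θ = (1 − cos2θ)/2 on 0 ≤ x ≤ a: ∫sin²(nπx/a) dx = a/2, ∫x·sin²(nπx/a) dx = a²/4, ∫x²·sin²(nπx/a) dx = a³·(1/6 − 1/(4n²π²)); higher powers xᵏ the same way, integrating xᵏ·cos(2nπx/a) by parts.
⟨x⟩ = 3.4400 and ⟨x²⟩ = 13.380.
(Δx)² = 13.380 − (3.4400)² = 1.5465.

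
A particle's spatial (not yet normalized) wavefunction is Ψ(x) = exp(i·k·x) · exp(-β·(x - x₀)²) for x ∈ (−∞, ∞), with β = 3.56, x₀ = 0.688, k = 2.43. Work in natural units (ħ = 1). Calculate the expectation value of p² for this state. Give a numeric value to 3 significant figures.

p² Ψ = −ħ² d²Ψ/dx²; ⟨p²⟩ = −ħ² ∫ Ψ*·Ψ'' dx / ∫|Ψ|² dx.
Gaussian moments (u = x − x₀): ∫u^(2j)·e^(−2βu²) du = (2j−1)!!/(4β)^j · √(π/(2β)), odd powers integrate to 0; here √(π/(2β)) = 0.66426. Derivatives: Ψ′ = (ik − 2βu)·Ψ, Ψ″ = ((ik − 2βu)² − 2β)·Ψ; the odd-in-u pieces drop out.
State is unnormalized: ∫|Ψ|² dx = 0.66426, and ∫Ψ*·(−ħ² Ψ'') dx = 6.2871, so ⟨p²⟩ = 6.2871 / 0.66426.
⟨p²⟩ = 9.4649.

9.46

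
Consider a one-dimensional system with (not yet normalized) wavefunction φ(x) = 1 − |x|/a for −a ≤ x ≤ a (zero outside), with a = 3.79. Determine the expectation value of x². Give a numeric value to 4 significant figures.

1.436

⟨x²⟩ = ∫ x²·|φ|² dx / ∫|φ|² dx (integrals over the domain).
φ is even, so ∫ over [−a, a] = 2∫₀ᵃ with φ = 1 − x/a there: ∫₀ᵃ (1 − x/a)² dx = a/3, ∫₀ᵃ x²(1 − x/a)² dx = a³/30, ∫₀ᵃ x⁴(1 − x/a)² dx = a⁵/105.
State is unnormalized: ∫|φ|² dx = 2.5267, and ∫φ*·x²·φ dx = 3.6293, so ⟨x²⟩ = 3.6293 / 2.5267.
⟨x²⟩ = 1.4364.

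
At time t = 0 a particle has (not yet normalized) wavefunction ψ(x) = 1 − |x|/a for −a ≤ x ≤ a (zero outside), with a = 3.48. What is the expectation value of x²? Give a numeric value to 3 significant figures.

1.21

⟨x²⟩ = ∫ x²·|ψ|² dx / ∫|ψ|² dx (integrals over the domain).
ψ is even, so ∫ over [−a, a] = 2∫₀ᵃ with ψ = 1 − x/a there: ∫₀ᵃ (1 − x/a)² dx = a/3, ∫₀ᵃ x²(1 − x/a)² dx = a³/30, ∫₀ᵃ x⁴(1 − x/a)² dx = a⁵/105.
State is unnormalized: ∫|ψ|² dx = 2.3200, and ∫ψ*·x²·ψ dx = 2.8096, so ⟨x²⟩ = 2.8096 / 2.3200.
⟨x²⟩ = 1.2110.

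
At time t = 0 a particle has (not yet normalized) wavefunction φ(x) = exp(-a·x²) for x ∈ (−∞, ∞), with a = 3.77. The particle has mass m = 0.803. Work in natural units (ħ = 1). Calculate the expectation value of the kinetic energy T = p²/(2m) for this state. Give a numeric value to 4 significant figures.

T = −(ħ²/2m) d²/dx², so ⟨T⟩ = −(ħ²/2m) ∫ φ*·φ'' dx / ∫|φ|² dx; with m = 0.803.
Gaussian moments: ∫x^(2j)·e^(−2ax²) dx = (2j−1)!!/(4a)^j · √(π/(2a)), odd powers integrate to 0; here √(π/(2a)) = 0.64549. Derivatives: d/dx e^(−ax²) = −2ax·e^(−ax²), d²/dx² e^(−ax²) = (4a²x² − 2a)·e^(−ax²).
State is unnormalized: ∫|φ|² dx = 0.64549, and ∫φ*·(−ħ²/2m · φ'') dx = 1.5153, so ⟨T⟩ = 1.5153 / 0.64549.
⟨T⟩ = 2.3474.

2.347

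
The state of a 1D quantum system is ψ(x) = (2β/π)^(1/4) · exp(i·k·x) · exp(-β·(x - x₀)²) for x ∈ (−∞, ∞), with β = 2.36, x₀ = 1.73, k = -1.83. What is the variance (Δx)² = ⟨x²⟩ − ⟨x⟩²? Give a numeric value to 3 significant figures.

0.106

Compute ⟨x⟩ and ⟨x²⟩ separately, then (Δx)² = ⟨x²⟩ − ⟨x⟩².
Gaussian moments (u = x − x₀): ∫u^(2j)·e^(−2βu²) du = (2j−1)!!/(4β)^j · √(π/(2β)), odd powers integrate to 0; here √(π/(2β)) = 0.81584.
⟨x⟩ = 1.7300 and ⟨x²⟩ = 3.0988.
(Δx)² = 3.0988 − (1.7300)² = 0.10593.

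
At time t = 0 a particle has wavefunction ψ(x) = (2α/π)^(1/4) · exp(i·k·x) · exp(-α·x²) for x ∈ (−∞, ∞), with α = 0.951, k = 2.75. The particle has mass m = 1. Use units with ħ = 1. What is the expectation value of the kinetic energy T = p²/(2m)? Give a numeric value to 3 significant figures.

4.26

T = −(ħ²/2m) d²/dx², so ⟨T⟩ = −(ħ²/2m) ∫ ψ*·ψ'' dx; with m = 1.
Gaussian moments: ∫x^(2j)·e^(−2αx²) dx = (2j−1)!!/(4α)^j · √(π/(2α)), odd powers integrate to 0; here √(π/(2α)) = 1.2852. Derivatives: ψ′ = (ik − 2αx)·ψ, ψ″ = ((ik − 2αx)² − 2α)·ψ; the odd-in-x pieces drop out.
⟨T⟩ = 4.2568.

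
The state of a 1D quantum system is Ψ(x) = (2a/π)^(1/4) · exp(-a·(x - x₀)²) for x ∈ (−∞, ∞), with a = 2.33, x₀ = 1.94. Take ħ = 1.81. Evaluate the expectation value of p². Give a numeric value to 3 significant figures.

p² Ψ = −ħ² d²Ψ/dx²; ⟨p²⟩ = −ħ² ∫ Ψ*·Ψ'' dx.
Gaussian moments (u = x − x₀): ∫u^(2j)·e^(−2au²) du = (2j−1)!!/(4a)^j · √(π/(2a)), odd powers integrate to 0; here √(π/(2a)) = 0.82107. Derivatives: d/dx e^(−au²) = −2au·e^(−au²), d²/dx² e^(−au²) = (4a²u² − 2a)·e^(−au²).
⟨p²⟩ = 7.6333.

7.63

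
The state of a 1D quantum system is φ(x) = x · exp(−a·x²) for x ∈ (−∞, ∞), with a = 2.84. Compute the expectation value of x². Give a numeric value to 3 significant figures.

0.264

⟨x²⟩ = ∫ x²·|φ|² dx / ∫|φ|² dx (integrals over the domain).
Expand each integrand as polynomial × e^(−2ax²) and use ∫x^(2j)·e^(−2ax²) dx = (2j−1)!!/(4a)^j · √(π/(2a)), odd powers → 0; here √(π/(2a)) = 0.74371.
State is unnormalized: ∫|φ|² dx = 0.065467, and ∫φ*·x²·φ dx = 0.017289, so ⟨x²⟩ = 0.017289 / 0.065467.
⟨x²⟩ = 0.26408.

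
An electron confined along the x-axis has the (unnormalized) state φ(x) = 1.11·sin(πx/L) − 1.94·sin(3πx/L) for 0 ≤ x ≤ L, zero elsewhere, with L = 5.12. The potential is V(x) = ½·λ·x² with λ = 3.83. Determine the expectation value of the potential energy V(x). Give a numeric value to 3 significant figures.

14.2

⟨V⟩ = ∫ V(x)·|φ|² dx / ∫|φ|² dx.
On 0 ≤ x ≤ L (j ≠ l): ∫sin²(jπx/L) dx = L/2, ∫sin(jπx/L)·sin(lπx/L) dx = 0; diagonal moments ∫x·sin²(jπx/L) dx = L²/4, ∫x²·sin²(jπx/L) dx = L³·(1/6 − 1/(4j²π²)); cross terms ∫x·sin(jπx/L)·sin(lπx/L) dx = 0 for j + l even and −4jlL²/(π²(j² − l²)²) for j + l odd, ∫x²·sin(jπx/L)·sin(lπx/L) dx = (−1)^(j+l)·4jlL³/(π²(j² − l²)²); higher powers the same way via product-to-sum and parts.
State is unnormalized: ∫|φ|² dx = 12.789, and ∫φ*·V(x)·φ dx = 182.23, so ⟨V⟩ = 182.23 / 12.789.
⟨V⟩ = 14.249.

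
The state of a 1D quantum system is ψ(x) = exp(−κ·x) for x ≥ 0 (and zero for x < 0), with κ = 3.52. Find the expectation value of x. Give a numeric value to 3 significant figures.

⟨x⟩ = ∫ x·|ψ|² dx / ∫|ψ|² dx (integrals over the domain).
Every integrand reduces to terms xʲ·e^(−2κx) on [0, ∞); use ∫₀^∞ xʲ·e^(−2κx) dx = j!/(2κ)^(j+1).
State is unnormalized: ∫|ψ|² dx = 0.14205, and ∫ψ*·x·ψ dx = 0.020177, so ⟨x⟩ = 0.020177 / 0.14205.
⟨x⟩ = 0.14205.

0.142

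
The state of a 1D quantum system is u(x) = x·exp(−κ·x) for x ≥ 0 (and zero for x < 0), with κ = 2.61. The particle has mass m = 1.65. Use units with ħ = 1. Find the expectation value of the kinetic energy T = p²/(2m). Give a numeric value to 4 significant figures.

T = −(ħ²/2m) d²/dx², so ⟨T⟩ = −(ħ²/2m) ∫ u*·u'' dx / ∫|u|² dx; with m = 1.65.
Differentiate x·exp(−κ·x) with the product rule; every integrand then reduces to terms xʲ·e^(−2κx) on [0, ∞), with ∫₀^∞ xʲ·e^(−2κx) dx = j!/(2κ)^(j+1).
State is unnormalized: ∫|u|² dx = 0.014061, and ∫u*·(−ħ²/2m · u'') dx = 0.029026, so ⟨T⟩ = 0.029026 / 0.014061.
⟨T⟩ = 2.0643.

2.064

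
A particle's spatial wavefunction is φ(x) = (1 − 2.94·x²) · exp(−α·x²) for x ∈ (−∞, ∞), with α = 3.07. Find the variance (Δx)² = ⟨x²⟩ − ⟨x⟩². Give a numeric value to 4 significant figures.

0.04973

Compute ⟨x⟩ and ⟨x²⟩ separately, then (Δx)² = ⟨x²⟩ − ⟨x⟩².
Expand each integrand as polynomial × e^(−2αx²) and use ∫x^(2j)·e^(−2αx²) dx = (2j−1)!!/(4α)^j · √(π/(2α)), odd powers → 0; here √(π/(2α)) = 0.71530.
Normalization: ∫|φ|² dx = 0.49580.
⟨x⟩ = 0.0000 and ⟨x²⟩ = 0.049732.
(Δx)² = 0.049732 − (0.0000)² = 0.049732.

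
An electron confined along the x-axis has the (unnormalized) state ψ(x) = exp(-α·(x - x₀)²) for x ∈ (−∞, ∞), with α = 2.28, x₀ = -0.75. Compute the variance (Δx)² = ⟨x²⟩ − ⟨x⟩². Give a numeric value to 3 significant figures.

0.110

Compute ⟨x⟩ and ⟨x²⟩ separately, then (Δx)² = ⟨x²⟩ − ⟨x⟩².
Gaussian moments (u = x − x₀): ∫u^(2j)·e^(−2αu²) du = (2j−1)!!/(4α)^j · √(π/(2α)), odd powers integrate to 0; here √(π/(2α)) = 0.83003.
Normalization: ∫|ψ|² dx = 0.83003.
⟨x⟩ = -0.75000 and ⟨x²⟩ = 0.67215.
(Δx)² = 0.67215 − (-0.75000)² = 0.10965.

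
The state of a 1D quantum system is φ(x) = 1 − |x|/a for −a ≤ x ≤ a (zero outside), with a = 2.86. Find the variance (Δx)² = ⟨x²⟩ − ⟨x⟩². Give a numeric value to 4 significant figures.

0.8180

Compute ⟨x⟩ and ⟨x²⟩ separately, then (Δx)² = ⟨x²⟩ − ⟨x⟩².
φ is even, so ∫ over [−a, a] = 2∫₀ᵃ with φ = 1 − x/a there: ∫₀ᵃ (1 − x/a)² dx = a/3, ∫₀ᵃ x²(1 − x/a)² dx = a³/30, ∫₀ᵃ x⁴(1 − x/a)² dx = a⁵/105.
Normalization: ∫|φ|² dx = 1.9067.
⟨x⟩ = 0.0000 and ⟨x²⟩ = 0.81796.
(Δx)² = 0.81796 − (0.0000)² = 0.81796.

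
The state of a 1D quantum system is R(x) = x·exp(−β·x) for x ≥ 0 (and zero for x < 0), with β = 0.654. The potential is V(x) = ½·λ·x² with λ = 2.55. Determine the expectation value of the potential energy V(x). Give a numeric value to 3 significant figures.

⟨V⟩ = ∫ V(x)·|R|² dx / ∫|R|² dx.
Every integrand reduces to terms xʲ·e^(−2βx) on [0, ∞); use ∫₀^∞ xʲ·e^(−2βx) dx = j!/(2β)^(j+1).
State is unnormalized: ∫|R|² dx = 0.89373, and ∫R*·V(x)·R dx = 7.9925, so ⟨V⟩ = 7.9925 / 0.89373.
⟨V⟩ = 8.9428.

8.94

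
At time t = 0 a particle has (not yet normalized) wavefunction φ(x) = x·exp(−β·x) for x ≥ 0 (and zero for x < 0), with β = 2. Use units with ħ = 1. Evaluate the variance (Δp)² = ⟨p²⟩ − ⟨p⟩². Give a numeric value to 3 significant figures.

4.00

Compute ⟨p⟩ and ⟨p²⟩ separately; (Δp)² = ⟨p²⟩ − ⟨p⟩².
Differentiate x·exp(−β·x) with the product rule; every integrand then reduces to terms xʲ·e^(−2βx) on [0, ∞), with ∫₀^∞ xʲ·e^(−2βx) dx = j!/(2β)^(j+1).
Normalization: ∫|φ|² dx = 0.031250.
⟨p⟩ = 0.0000 and ⟨p²⟩ = 4.0000.
(Δp)² = 4.0000 − (0.0000)² = 4.0000.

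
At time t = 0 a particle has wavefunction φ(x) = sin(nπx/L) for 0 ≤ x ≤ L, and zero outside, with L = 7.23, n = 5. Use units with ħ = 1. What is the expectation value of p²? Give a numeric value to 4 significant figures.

p² φ = −ħ² d²φ/dx²; ⟨p²⟩ = −ħ² ∫ φ*·φ'' dx / ∫|φ|² dx.
d/dx sin(nπx/L) = (nπ/L)·cos(nπx/L) and d²/dx² sin(nπx/L) = −(nπ/L)²·sin(nπx/L); on 0 ≤ x ≤ L, ∫sin²(nπx/L) dx = L/2 and ∫sin(nπx/L)·cos(nπx/L) dx = 0.
State is unnormalized: ∫|φ|² dx = 3.6150, and ∫φ*·(−ħ² φ'') dx = 17.064, so ⟨p²⟩ = 17.064 / 3.6150.
⟨p²⟩ = 4.7202.

4.720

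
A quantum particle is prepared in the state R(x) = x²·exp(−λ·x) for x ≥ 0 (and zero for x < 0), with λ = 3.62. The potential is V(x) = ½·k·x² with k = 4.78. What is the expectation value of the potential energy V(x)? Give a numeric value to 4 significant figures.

⟨V⟩ = ∫ V(x)·|R|² dx / ∫|R|² dx.
Every integrand reduces to terms xʲ·e^(−2λx) on [0, ∞); use ∫₀^∞ xʲ·e^(−2λx) dx = j!/(2λ)^(j+1).
State is unnormalized: ∫|R|² dx = 0.0012065, and ∫R*·V(x)·R dx = 0.0016503, so ⟨V⟩ = 0.0016503 / 0.0012065.
⟨V⟩ = 1.3679.

1.368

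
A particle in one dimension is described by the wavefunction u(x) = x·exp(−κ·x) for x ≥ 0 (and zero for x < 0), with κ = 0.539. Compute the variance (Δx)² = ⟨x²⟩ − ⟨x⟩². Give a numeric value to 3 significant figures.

2.58

Compute ⟨x⟩ and ⟨x²⟩ separately, then (Δx)² = ⟨x²⟩ − ⟨x⟩².
Every integrand reduces to terms xʲ·e^(−2κx) on [0, ∞); use ∫₀^∞ xʲ·e^(−2κx) dx = j!/(2κ)^(j+1).
Normalization: ∫|u|² dx = 1.5965.
⟨x⟩ = 2.7829 and ⟨x²⟩ = 10.326.
(Δx)² = 10.326 − (2.7829)² = 2.5816.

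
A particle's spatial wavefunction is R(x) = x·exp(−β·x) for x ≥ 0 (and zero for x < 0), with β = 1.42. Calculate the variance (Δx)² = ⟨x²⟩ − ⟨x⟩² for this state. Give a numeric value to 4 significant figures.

0.3720

Compute ⟨x⟩ and ⟨x²⟩ separately, then (Δx)² = ⟨x²⟩ − ⟨x⟩².
Every integrand reduces to terms xʲ·e^(−2βx) on [0, ∞); use ∫₀^∞ xʲ·e^(−2βx) dx = j!/(2β)^(j+1).
Normalization: ∫|R|² dx = 0.087312.
⟨x⟩ = 1.0563 and ⟨x²⟩ = 1.4878.
(Δx)² = 1.4878 − (1.0563)² = 0.37195.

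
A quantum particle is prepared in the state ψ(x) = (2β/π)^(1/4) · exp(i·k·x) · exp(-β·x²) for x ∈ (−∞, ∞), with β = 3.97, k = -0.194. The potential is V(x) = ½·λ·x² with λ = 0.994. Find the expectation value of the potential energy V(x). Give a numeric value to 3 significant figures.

⟨V⟩ = ∫ V(x)·|ψ|² dx.
Gaussian moments: ∫x^(2j)·e^(−2βx²) dx = (2j−1)!!/(4β)^j · √(π/(2β)), odd powers integrate to 0; here √(π/(2β)) = 0.62902.
⟨V⟩ = 0.031297.

0.0313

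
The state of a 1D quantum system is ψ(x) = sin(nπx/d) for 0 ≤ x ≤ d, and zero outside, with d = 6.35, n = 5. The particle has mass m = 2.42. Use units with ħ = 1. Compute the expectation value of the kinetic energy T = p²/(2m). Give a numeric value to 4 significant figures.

T = −(ħ²/2m) d²/dx², so ⟨T⟩ = −(ħ²/2m) ∫ ψ*·ψ'' dx / ∫|ψ|² dx; with m = 2.42.
d/dx sin(nπx/d) = (nπ/d)·cos(nπx/d) and d²/dx² sin(nπx/d) = −(nπ/d)²·sin(nπx/d); on 0 ≤ x ≤ d, ∫sin²(nπx/d) dx = d/2 and ∫sin(nπx/d)·cos(nπx/d) dx = 0.
State is unnormalized: ∫|ψ|² dx = 3.1750, and ∫ψ*·(−ħ²/2m · ψ'') dx = 4.0141, so ⟨T⟩ = 4.0141 / 3.1750.
⟨T⟩ = 1.2643.

1.264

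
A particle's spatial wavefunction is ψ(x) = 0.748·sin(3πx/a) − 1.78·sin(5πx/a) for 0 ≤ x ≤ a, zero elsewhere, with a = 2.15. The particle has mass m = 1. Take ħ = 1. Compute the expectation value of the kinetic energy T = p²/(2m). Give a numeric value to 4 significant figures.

T = −(ħ²/2m) d²/dx², so ⟨T⟩ = −(ħ²/2m) ∫ ψ*·ψ'' dx / ∫|ψ|² dx; with m = 1.
d²/dx² sin(jπx/a) = −(jπ/a)²·sin(jπx/a); on 0 ≤ x ≤ a, ∫sin²(jπx/a) dx = a/2 and ∫sin(jπx/a)·sin(lπx/a) dx = 0 for j ≠ l, so only diagonal terms survive in ∫|ψ|² and ∫ψ·ψ″; ∫ψ·ψ′ dx = [ψ²/2] between the walls = 0.
State is unnormalized: ∫|ψ|² dx = 4.0075, and ∫ψ*·(−ħ²/2m · ψ'') dx = 96.683, so ⟨T⟩ = 96.683 / 4.0075.
⟨T⟩ = 24.125.

24.13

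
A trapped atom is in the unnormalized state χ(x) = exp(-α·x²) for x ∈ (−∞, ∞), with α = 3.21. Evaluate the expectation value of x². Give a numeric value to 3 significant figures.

0.0779

⟨x²⟩ = ∫ x²·|χ|² dx / ∫|χ|² dx (integrals over the domain).
Gaussian moments: ∫x^(2j)·e^(−2αx²) dx = (2j−1)!!/(4α)^j · √(π/(2α)), odd powers integrate to 0; here √(π/(2α)) = 0.69953.
State is unnormalized: ∫|χ|² dx = 0.69953, and ∫χ*·x²·χ dx = 0.054481, so ⟨x²⟩ = 0.054481 / 0.69953.
⟨x²⟩ = 0.077882.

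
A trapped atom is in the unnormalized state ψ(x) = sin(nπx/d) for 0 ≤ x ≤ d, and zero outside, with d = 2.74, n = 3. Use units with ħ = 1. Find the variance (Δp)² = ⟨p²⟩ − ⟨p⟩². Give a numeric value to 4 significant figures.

Compute ⟨p⟩ and ⟨p²⟩ separately; (Δp)² = ⟨p²⟩ − ⟨p⟩².
d/dx sin(nπx/d) = (nπ/d)·cos(nπx/d) and d²/dx² sin(nπx/d) = −(nπ/d)²·sin(nπx/d); on 0 ≤ x ≤ d, ∫sin²(nπx/d) dx = d/2 and ∫sin(nπx/d)·cos(nπx/d) dx = 0.
Normalization: ∫|ψ|² dx = 1.3700.
⟨p⟩ = 0.0000 and ⟨p²⟩ = 11.832.
(Δp)² = 11.832 − (0.0000)² = 11.832.

11.83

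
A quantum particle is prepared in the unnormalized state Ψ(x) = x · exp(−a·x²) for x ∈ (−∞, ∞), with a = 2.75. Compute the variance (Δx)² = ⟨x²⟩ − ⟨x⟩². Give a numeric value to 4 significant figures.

Compute ⟨x⟩ and ⟨x²⟩ separately, then (Δx)² = ⟨x²⟩ − ⟨x⟩².
Expand each integrand as polynomial × e^(−2ax²) and use ∫x^(2j)·e^(−2ax²) dx = (2j−1)!!/(4a)^j · √(π/(2a)), odd powers → 0; here √(π/(2a)) = 0.75578.
Normalization: ∫|Ψ|² dx = 0.068707.
⟨x⟩ = 0.0000 and ⟨x²⟩ = 0.27273.
(Δx)² = 0.27273 − (0.0000)² = 0.27273.

0.2727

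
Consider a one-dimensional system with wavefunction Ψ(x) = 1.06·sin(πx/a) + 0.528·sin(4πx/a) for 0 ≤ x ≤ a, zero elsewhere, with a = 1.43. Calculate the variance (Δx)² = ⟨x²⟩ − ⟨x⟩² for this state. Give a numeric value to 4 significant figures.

Compute ⟨x⟩ and ⟨x²⟩ separately, then (Δx)² = ⟨x²⟩ − ⟨x⟩².
On 0 ≤ x ≤ a (j ≠ l): ∫sin²(jπx/a) dx = a/2, ∫sin(jπx/a)·sin(lπx/a) dx = 0; diagonal moments ∫x·sin²(jπx/a) dx = a²/4, ∫x²·sin²(jπx/a) dx = a³·(1/6 − 1/(4j²π²)); cross terms ∫x·sin(jπx/a)·sin(lπx/a) dx = 0 for j + l even and −4jla²/(π²(j² − l²)²) for j + l odd, ∫x²·sin(jπx/a)·sin(lπx/a) dx = (−1)^(j+l)·4jla³/(π²(j² − l²)²); higher powers the same way via product-to-sum and parts.
Normalization: ∫|Ψ|² dx = 1.0027.
⟨x⟩ = 0.69855 and ⟨x²⟩ = 0.57382.
(Δx)² = 0.57382 − (0.69855)² = 0.085849.

0.08585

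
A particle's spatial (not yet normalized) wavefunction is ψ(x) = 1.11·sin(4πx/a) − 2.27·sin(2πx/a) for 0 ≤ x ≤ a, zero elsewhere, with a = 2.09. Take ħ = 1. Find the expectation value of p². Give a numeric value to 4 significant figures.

14.27

p² ψ = −ħ² d²ψ/dx²; ⟨p²⟩ = −ħ² ∫ ψ*·ψ'' dx / ∫|ψ|² dx.
d²/dx² sin(jπx/a) = −(jπ/a)²·sin(jπx/a); on 0 ≤ x ≤ a, ∫sin²(jπx/a) dx = a/2 and ∫sin(jπx/a)·sin(lπx/a) dx = 0 for j ≠ l, so only diagonal terms survive in ∫|ψ|² and ∫ψ·ψ″; ∫ψ·ψ′ dx = [ψ²/2] between the walls = 0.
State is unnormalized: ∫|ψ|² dx = 6.6723, and ∫ψ*·(−ħ² ψ'') dx = 95.214, so ⟨p²⟩ = 95.214 / 6.6723.
⟨p²⟩ = 14.270.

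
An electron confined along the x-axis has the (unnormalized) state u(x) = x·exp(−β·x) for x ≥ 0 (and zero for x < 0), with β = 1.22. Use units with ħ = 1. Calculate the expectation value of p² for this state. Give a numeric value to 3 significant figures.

p² u = −ħ² d²u/dx²; ⟨p²⟩ = −ħ² ∫ u*·u'' dx / ∫|u|² dx.
Differentiate x·exp(−β·x) with the product rule; every integrand then reduces to terms xʲ·e^(−2βx) on [0, ∞), with ∫₀^∞ xʲ·e^(−2βx) dx = j!/(2β)^(j+1).
State is unnormalized: ∫|u|² dx = 0.13768, and ∫u*·(−ħ² u'') dx = 0.20492, so ⟨p²⟩ = 0.20492 / 0.13768.
⟨p²⟩ = 1.4884.

1.49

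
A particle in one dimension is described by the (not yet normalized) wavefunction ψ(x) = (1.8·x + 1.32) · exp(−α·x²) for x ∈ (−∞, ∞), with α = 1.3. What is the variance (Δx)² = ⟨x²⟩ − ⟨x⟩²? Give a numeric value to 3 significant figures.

Compute ⟨x⟩ and ⟨x²⟩ separately, then (Δx)² = ⟨x²⟩ − ⟨x⟩².
Expand each integrand as polynomial × e^(−2αx²) and use ∫x^(2j)·e^(−2αx²) dx = (2j−1)!!/(4α)^j · √(π/(2α)), odd powers → 0; here √(π/(2α)) = 1.0992.
Normalization: ∫|ψ|² dx = 2.6002.
⟨x⟩ = 0.38633 and ⟨x²⟩ = 0.29362.
(Δx)² = 0.29362 − (0.38633)² = 0.14437.

0.144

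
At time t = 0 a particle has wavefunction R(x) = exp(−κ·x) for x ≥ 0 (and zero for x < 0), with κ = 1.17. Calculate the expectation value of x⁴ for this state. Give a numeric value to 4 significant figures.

⟨x⁴⟩ = ∫ x⁴·|R|² dx / ∫|R|² dx (integrals over the domain).
Every integrand reduces to terms xʲ·e^(−2κx) on [0, ∞); use ∫₀^∞ xʲ·e^(−2κx) dx = j!/(2κ)^(j+1).
State is unnormalized: ∫|R|² dx = 0.42735, and ∫R*·x⁴·R dx = 0.34208, so ⟨x⁴⟩ = 0.34208 / 0.42735.
⟨x⁴⟩ = 0.80048.

0.8005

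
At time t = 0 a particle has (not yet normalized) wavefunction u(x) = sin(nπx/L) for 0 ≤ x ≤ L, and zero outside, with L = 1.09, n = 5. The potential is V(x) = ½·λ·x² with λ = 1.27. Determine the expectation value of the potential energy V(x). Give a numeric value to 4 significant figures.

⟨V⟩ = ∫ V(x)·|u|² dx / ∫|u|² dx.
With sin²θ = (1 − cos2θ)/2 on 0 ≤ x ≤ L: ∫sin²(nπx/L) dx = L/2, ∫x·sin²(nπx/L) dx = L²/4, ∫x²·sin²(nπx/L) dx = L³·(1/6 − 1/(4n²π²)); higher powers xᵏ the same way, integrating xᵏ·cos(2nπx/L) by parts.
State is unnormalized: ∫|u|² dx = 0.54500, and ∫u*·V(x)·u dx = 0.13622, so ⟨V⟩ = 0.13622 / 0.54500.
⟨V⟩ = 0.24995.

0.2500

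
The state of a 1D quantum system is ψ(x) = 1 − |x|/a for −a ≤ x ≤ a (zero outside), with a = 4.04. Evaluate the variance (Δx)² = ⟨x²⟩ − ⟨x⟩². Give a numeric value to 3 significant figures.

1.63

Compute ⟨x⟩ and ⟨x²⟩ separately, then (Δx)² = ⟨x²⟩ − ⟨x⟩².
ψ is even, so ∫ over [−a, a] = 2∫₀ᵃ with ψ = 1 − x/a there: ∫₀ᵃ (1 − x/a)² dx = a/3, ∫₀ᵃ x²(1 − x/a)² dx = a³/30, ∫₀ᵃ x⁴(1 − x/a)² dx = a⁵/105.
Normalization: ∫|ψ|² dx = 2.6933.
⟨x⟩ = 0.0000 and ⟨x²⟩ = 1.6322.
(Δx)² = 1.6322 − (0.0000)² = 1.6322.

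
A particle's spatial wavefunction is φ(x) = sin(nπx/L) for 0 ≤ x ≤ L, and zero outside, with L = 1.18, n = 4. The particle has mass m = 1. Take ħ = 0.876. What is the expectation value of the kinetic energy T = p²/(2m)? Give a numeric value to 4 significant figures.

43.51

T = −(ħ²/2m) d²/dx², so ⟨T⟩ = −(ħ²/2m) ∫ φ*·φ'' dx / ∫|φ|² dx; with m = 1.
d/dx sin(nπx/L) = (nπ/L)·cos(nπx/L) and d²/dx² sin(nπx/L) = −(nπ/L)²·sin(nπx/L); on 0 ≤ x ≤ L, ∫sin²(nπx/L) dx = L/2 and ∫sin(nπx/L)·cos(nπx/L) dx = 0.
State is unnormalized: ∫|φ|² dx = 0.59000, and ∫φ*·(−ħ²/2m · φ'') dx = 25.674, so ⟨T⟩ = 25.674 / 0.59000.
⟨T⟩ = 43.514.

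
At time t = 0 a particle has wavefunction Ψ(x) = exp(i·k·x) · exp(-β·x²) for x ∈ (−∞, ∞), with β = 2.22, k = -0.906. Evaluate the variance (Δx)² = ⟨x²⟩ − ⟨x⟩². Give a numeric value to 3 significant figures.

Compute ⟨x⟩ and ⟨x²⟩ separately, then (Δx)² = ⟨x²⟩ − ⟨x⟩².
Gaussian moments: ∫x^(2j)·e^(−2βx²) dx = (2j−1)!!/(4β)^j · √(π/(2β)), odd powers integrate to 0; here √(π/(2β)) = 0.84117.
Normalization: ∫|Ψ|² dx = 0.84117.
⟨x⟩ = 0.0000 and ⟨x²⟩ = 0.11261.
(Δx)² = 0.11261 − (0.0000)² = 0.11261.

0.113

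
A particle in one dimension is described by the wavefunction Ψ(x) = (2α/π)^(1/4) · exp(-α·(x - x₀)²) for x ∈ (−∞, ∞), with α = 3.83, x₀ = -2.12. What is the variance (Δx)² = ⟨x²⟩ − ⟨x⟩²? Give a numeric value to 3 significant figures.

0.0653

Compute ⟨x⟩ and ⟨x²⟩ separately, then (Δx)² = ⟨x²⟩ − ⟨x⟩².
Gaussian moments (u = x − x₀): ∫u^(2j)·e^(−2αu²) du = (2j−1)!!/(4α)^j · √(π/(2α)), odd powers integrate to 0; here √(π/(2α)) = 0.64041.
⟨x⟩ = -2.1200 and ⟨x²⟩ = 4.5597.
(Δx)² = 4.5597 − (-2.1200)² = 0.065274.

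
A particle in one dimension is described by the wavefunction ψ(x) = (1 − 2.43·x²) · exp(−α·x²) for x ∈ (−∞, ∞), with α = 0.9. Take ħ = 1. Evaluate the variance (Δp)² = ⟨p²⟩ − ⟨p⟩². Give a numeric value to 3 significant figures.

Compute ⟨p⟩ and ⟨p²⟩ separately; (Δp)² = ⟨p²⟩ − ⟨p⟩².
Expand each integrand as polynomial × e^(−2αx²) and use ∫x^(2j)·e^(−2αx²) dx = (2j−1)!!/(4α)^j · √(π/(2α)), odd powers → 0; here √(π/(2α)) = 1.3211. Differentiate with the product rule, d/dx e^(−αx²) = −2αx·e^(−αx²).
Normalization: ∫|ψ|² dx = 1.3434.
⟨p⟩ = 0.0000 and ⟨p²⟩ = 4.9027.
(Δp)² = 4.9027 − (0.0000)² = 4.9027.

4.90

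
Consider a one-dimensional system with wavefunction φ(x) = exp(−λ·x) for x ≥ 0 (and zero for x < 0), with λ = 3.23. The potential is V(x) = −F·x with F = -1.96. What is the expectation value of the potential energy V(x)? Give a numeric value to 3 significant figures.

0.303

⟨V⟩ = ∫ V(x)·|φ|² dx / ∫|φ|² dx.
Every integrand reduces to terms xʲ·e^(−2λx) on [0, ∞); use ∫₀^∞ xʲ·e^(−2λx) dx = j!/(2λ)^(j+1).
State is unnormalized: ∫|φ|² dx = 0.15480, and ∫φ*·V(x)·φ dx = 0.046967, so ⟨V⟩ = 0.046967 / 0.15480.
⟨V⟩ = 0.30341.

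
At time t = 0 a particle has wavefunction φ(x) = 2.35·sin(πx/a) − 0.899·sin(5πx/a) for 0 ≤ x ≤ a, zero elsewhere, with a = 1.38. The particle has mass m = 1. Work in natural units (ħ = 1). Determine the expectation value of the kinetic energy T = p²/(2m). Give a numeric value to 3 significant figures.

T = −(ħ²/2m) d²/dx², so ⟨T⟩ = −(ħ²/2m) ∫ φ*·φ'' dx / ∫|φ|² dx; with m = 1.
d²/dx² sin(jπx/a) = −(jπ/a)²·sin(jπx/a); on 0 ≤ x ≤ a, ∫sin²(jπx/a) dx = a/2 and ∫sin(jπx/a)·sin(lπx/a) dx = 0 for j ≠ l, so only diagonal terms survive in ∫|φ|² and ∫φ·φ″; ∫φ·φ′ dx = [φ²/2] between the walls = 0.
State is unnormalized: ∫|φ|² dx = 4.3682, and ∫φ*·(−ħ²/2m · φ'') dx = 46.000, so ⟨T⟩ = 46.000 / 4.3682.
⟨T⟩ = 10.531.

10.5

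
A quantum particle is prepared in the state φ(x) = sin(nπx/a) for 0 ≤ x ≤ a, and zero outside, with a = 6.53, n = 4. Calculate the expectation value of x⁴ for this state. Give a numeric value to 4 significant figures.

352.2

⟨x⁴⟩ = ∫ x⁴·|φ|² dx / ∫|φ|² dx (integrals over the domain).
With sin²θ = (1 − cos2θ)/2 on 0 ≤ x ≤ a: ∫sin²(nπx/a) dx = a/2, ∫x·sin²(nπx/a) dx = a²/4, ∫x²·sin²(nπx/a) dx = a³·(1/6 − 1/(4n²π²)); higher powers xᵏ the same way, integrating xᵏ·cos(2nπx/a) by parts.
State is unnormalized: ∫|φ|² dx = 3.2650, and ∫φ*·x⁴·φ dx = 1150.1, so ⟨x⁴⟩ = 1150.1 / 3.2650.
⟨x⁴⟩ = 352.24.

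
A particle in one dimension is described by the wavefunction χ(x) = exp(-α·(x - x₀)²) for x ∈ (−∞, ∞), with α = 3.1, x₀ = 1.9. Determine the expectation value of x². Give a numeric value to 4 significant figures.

3.691

⟨x²⟩ = ∫ x²·|χ|² dx / ∫|χ|² dx (integrals over the domain).
Gaussian moments (u = x − x₀): ∫u^(2j)·e^(−2αu²) du = (2j−1)!!/(4α)^j · √(π/(2α)), odd powers integrate to 0; here √(π/(2α)) = 0.71183.
State is unnormalized: ∫|χ|² dx = 0.71183, and ∫χ*·x²·χ dx = 2.6271, so ⟨x²⟩ = 2.6271 / 0.71183.
⟨x²⟩ = 3.6906.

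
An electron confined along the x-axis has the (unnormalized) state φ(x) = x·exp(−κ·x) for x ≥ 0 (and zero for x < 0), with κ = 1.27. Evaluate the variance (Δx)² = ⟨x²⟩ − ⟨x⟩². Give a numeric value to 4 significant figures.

0.4650

Compute ⟨x⟩ and ⟨x²⟩ separately, then (Δx)² = ⟨x²⟩ − ⟨x⟩².
Every integrand reduces to terms xʲ·e^(−2κx) on [0, ∞); use ∫₀^∞ xʲ·e^(−2κx) dx = j!/(2κ)^(j+1).
Normalization: ∫|φ|² dx = 0.12205.
⟨x⟩ = 1.1811 and ⟨x²⟩ = 1.8600.
(Δx)² = 1.8600 − (1.1811)² = 0.46500.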